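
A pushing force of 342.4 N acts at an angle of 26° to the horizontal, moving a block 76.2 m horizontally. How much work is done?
W = F·d·cosθ = (342.4)(76.2)cos(26°) = 23450 J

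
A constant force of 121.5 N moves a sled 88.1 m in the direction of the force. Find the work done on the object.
W = F·d = (121.5)(88.1) = 10700 J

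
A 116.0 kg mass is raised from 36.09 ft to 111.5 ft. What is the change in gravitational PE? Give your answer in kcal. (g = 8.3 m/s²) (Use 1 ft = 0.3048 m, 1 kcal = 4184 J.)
Convert to SI: m = 116.0 kg, Δh = 22.985 m
ΔPE = mgΔh = (116.0)(8.3)(22.985) = 22129.9 J = 5.289 kcal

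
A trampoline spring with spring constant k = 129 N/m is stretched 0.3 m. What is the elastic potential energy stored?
PE = ½kx² = ½(129)(0.3)² = 5.805 J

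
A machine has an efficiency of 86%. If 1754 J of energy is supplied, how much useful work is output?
W_out = η·W_in = 0.86·1754 = 1508.44 J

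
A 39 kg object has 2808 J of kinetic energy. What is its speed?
v = √(2·KE/m) = √(2·2808/39) = 12.0 m/s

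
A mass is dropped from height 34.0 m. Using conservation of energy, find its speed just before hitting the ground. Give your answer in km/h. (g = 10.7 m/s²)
mgh = ½mv² ⇒ v = √(2gh) = √(2·10.7·34.0) = 26.9741 m/s = 97.11 km/h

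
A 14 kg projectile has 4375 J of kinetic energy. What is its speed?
v = √(2·KE/m) = √(2·4375/14) = 25.0 m/s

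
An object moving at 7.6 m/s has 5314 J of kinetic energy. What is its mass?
m = 2·KE/v² = 2·5314/(7.6)² = 184.0 kg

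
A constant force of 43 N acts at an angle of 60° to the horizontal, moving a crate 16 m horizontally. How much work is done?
W = F·d·cosθ = (43)(16)cos(60°) = 344.0 J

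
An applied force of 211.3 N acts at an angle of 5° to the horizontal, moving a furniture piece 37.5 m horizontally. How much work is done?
W = F·d·cosθ = (211.3)(37.5)cos(5°) = 7894 J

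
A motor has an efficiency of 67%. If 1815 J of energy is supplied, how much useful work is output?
W_out = η·W_in = 0.67·1815 = 1216.05 J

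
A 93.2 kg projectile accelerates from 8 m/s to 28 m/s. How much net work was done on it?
W = ΔKE = ½m(v₂² − v₁²) = ½(93.2)(28² − 8²) = 33552.0 J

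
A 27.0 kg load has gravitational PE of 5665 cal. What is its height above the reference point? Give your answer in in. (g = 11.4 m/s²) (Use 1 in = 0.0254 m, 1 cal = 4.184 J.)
Convert to SI: m = 27.0 kg, PE = 23702.4 J
h = PE/(mg) = 23702.4/(27.0·11.4) = 77.0057 m = 3032 in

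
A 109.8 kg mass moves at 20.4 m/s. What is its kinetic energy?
KE = ½mv² = ½(109.8)(20.4)² = 22850 J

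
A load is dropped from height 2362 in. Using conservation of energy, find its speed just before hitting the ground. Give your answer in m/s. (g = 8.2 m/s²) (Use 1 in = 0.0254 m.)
Convert to SI: h = 59.9948 m
mgh = ½mv² ⇒ v = √(2gh) = √(2·8.2·59.9948) = 31.37 m/s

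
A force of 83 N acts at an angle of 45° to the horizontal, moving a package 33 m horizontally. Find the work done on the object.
W = F·d·cosθ = (83)(33)cos(45°) = 1937 J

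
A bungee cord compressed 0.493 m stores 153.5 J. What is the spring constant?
k = 2·PE/x² = 2·153.5/(0.493)² = 1263 N/m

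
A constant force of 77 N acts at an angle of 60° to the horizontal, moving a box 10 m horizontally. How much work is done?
W = F·d·cosθ = (77)(10)cos(60°) = 385.0 J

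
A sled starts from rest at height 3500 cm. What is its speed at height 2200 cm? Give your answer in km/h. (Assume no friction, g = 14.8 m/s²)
Convert to SI: h₁−h₂ = 13.0 m
mgh₁ = mgh₂ + ½mv² ⇒ v = √(2g(h₁−h₂)) = √(2·14.8·13.0) = 19.6163 m/s = 70.62 km/h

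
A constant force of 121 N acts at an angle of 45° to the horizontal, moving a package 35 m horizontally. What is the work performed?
W = F·d·cosθ = (121)(35)cos(45°) = 2995 J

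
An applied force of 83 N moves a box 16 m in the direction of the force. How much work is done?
W = F·d = (83)(16) = 1328 J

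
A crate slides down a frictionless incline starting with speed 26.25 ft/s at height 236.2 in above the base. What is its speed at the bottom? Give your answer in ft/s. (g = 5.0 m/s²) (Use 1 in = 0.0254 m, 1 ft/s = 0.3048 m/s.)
Convert to SI: v₀ = 8.001 m/s, h = 5.99948 m
½mv₀² + mgh = ½mv² ⇒ v = √(v₀² + 2gh) = √(8.001² + 2·5.0·5.99948) = 11.136 m/s = 36.54 ft/s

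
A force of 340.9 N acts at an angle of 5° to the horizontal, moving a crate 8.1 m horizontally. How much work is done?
W = F·d·cosθ = (340.9)(8.1)cos(5°) = 2751 J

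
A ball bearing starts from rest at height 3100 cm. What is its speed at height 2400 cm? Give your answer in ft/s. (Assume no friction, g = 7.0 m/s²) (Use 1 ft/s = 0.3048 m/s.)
Convert to SI: h₁−h₂ = 7.0 m
mgh₁ = mgh₂ + ½mv² ⇒ v = √(2g(h₁−h₂)) = √(2·7.0·7.0) = 9.89949 m/s = 32.48 ft/s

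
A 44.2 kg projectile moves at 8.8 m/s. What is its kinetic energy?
KE = ½mv² = ½(44.2)(8.8)² = 1711 J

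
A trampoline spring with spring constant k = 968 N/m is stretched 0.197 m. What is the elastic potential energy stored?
PE = ½kx² = ½(968)(0.197)² = 18.78 J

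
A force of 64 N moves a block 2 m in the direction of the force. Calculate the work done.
W = F·d = (64)(2) = 128.0 J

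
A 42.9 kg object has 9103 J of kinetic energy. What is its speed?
v = √(2·KE/m) = √(2·9103/42.9) = 20.6 m/s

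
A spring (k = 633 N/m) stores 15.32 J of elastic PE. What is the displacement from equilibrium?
x = √(2·PE/k) = √(2·15.32/633) = 0.22 m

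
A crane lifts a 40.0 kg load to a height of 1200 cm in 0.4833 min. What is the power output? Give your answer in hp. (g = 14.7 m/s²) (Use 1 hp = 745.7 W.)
Convert to SI: m = 40.0 kg, h = 12.0 m, t = 28.998 s
P = mgh/t = (40.0)(14.7)(12.0)/28.998 = 243.327 W = 0.3263 hp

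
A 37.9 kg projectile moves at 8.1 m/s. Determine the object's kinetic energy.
KE = ½mv² = ½(37.9)(8.1)² = 1243 J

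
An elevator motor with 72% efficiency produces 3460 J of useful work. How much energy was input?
W_in = W_out/η = 3460/0.72 = 4806 J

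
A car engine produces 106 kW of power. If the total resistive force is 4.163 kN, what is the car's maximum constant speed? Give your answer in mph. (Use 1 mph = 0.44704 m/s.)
Convert to SI: F = 4163.0 N
P = Fv ⇒ v = P/F = 106000 W/4163.0 N = 25.4624 m/s = 56.96 mph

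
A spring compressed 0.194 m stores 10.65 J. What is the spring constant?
k = 2·PE/x² = 2·10.65/(0.194)² = 565.9 N/m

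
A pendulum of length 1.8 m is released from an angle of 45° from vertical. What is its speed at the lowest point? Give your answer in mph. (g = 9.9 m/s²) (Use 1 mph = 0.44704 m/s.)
h = L(1 − cosθ) = 1.8(1 − cos45°) = 0.527208 m
v = √(2gh) = √(2·9.9·0.527208) = 3.2309 m/s = 7.227 mph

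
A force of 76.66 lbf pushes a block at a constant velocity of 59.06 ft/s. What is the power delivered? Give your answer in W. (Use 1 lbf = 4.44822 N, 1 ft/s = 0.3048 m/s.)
Convert to SI: F = 341.001 N, v = 18.0015 m/s
P = Fv = (341.001)(18.0015) = 6139 W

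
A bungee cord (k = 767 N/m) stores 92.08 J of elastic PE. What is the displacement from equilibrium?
x = √(2·PE/k) = √(2·92.08/767) = 0.49 m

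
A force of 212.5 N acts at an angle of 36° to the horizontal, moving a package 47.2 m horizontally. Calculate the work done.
W = F·d·cosθ = (212.5)(47.2)cos(36°) = 8114 J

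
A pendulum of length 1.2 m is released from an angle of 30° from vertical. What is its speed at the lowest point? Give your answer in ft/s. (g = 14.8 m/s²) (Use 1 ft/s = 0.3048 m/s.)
h = L(1 − cosθ) = 1.2(1 − cos30°) = 0.16077 m
v = √(2gh) = √(2·14.8·0.16077) = 2.18146 m/s = 7.157 ft/s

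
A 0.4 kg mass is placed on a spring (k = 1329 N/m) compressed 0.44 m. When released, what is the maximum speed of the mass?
½kx² = ½mv² ⇒ v = x√(k/m) = (0.44)√(1329/0.4) = 25.36 m/s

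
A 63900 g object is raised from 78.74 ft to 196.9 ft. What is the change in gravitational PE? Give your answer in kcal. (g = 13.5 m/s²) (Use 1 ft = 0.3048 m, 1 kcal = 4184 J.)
Convert to SI: m = 63.9 kg, Δh = 36.0152 m
ΔPE = mgΔh = (63.9)(13.5)(36.0152) = 31068.5 J = 7.426 kcal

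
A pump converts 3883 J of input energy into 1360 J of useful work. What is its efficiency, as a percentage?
η = W_out/W_in = 1360/3883 = 35.02%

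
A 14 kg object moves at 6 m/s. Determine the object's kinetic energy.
KE = ½mv² = ½(14)(6)² = 252.0 J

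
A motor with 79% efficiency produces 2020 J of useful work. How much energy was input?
W_in = W_out/η = 2020/0.79 = 2557 J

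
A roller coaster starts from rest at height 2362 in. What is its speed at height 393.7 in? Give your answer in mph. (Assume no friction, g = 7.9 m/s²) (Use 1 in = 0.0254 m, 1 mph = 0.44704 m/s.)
Convert to SI: h₁−h₂ = 49.9948 m
mgh₁ = mgh₂ + ½mv² ⇒ v = √(2g(h₁−h₂)) = √(2·7.9·49.9948) = 28.1055 m/s = 62.87 mph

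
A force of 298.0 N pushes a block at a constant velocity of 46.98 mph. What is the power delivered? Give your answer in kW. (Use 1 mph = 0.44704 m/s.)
Convert to SI: F = 298.0 N, v = 21.0019 m/s
P = Fv = (298.0)(21.0019) = 6258.58 W = 6.259 kW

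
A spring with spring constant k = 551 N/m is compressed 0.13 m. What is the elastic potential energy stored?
PE = ½kx² = ½(551)(0.13)² = 4.656 J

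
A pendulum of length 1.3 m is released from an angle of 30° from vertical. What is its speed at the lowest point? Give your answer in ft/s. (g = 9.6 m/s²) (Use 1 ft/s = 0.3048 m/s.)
h = L(1 − cosθ) = 1.3(1 − cos30°) = 0.174167 m
v = √(2gh) = √(2·9.6·0.174167) = 1.82866 m/s = 6.0 ft/s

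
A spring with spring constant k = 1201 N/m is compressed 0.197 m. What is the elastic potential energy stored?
PE = ½kx² = ½(1201)(0.197)² = 23.3 J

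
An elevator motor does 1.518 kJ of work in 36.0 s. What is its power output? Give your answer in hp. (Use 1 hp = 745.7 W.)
Convert to SI: W = 1518.0 J, t = 36.0 s
P = W/t = 1518.0/36.0 = 42.1667 W = 0.05655 hp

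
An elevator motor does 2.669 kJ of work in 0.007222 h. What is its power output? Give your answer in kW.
Convert to SI: W = 2669.0 J, t = 25.9992 s
P = W/t = 2669.0/25.9992 = 102.657 W = 0.1027 kW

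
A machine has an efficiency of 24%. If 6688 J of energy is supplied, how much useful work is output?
W_out = η·W_in = 0.24·6688 = 1605.12 J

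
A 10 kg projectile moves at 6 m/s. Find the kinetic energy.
KE = ½mv² = ½(10)(6)² = 180.0 J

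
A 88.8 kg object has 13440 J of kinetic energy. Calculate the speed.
v = √(2·KE/m) = √(2·13440/88.8) = 17.4 m/s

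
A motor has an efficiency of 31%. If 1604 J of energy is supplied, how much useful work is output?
W_out = η·W_in = 0.31·1604 = 497.24 J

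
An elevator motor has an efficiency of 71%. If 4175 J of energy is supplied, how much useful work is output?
W_out = η·W_in = 0.71·4175 = 2964.25 J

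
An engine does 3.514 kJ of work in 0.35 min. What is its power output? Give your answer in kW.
Convert to SI: W = 3514.0 J, t = 21.0 s
P = W/t = 3514.0/21.0 = 167.333 W = 0.1673 kW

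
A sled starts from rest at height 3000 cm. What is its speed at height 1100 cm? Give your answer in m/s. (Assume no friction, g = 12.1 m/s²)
Convert to SI: h₁−h₂ = 19.0 m
mgh₁ = mgh₂ + ½mv² ⇒ v = √(2g(h₁−h₂)) = √(2·12.1·19.0) = 21.44 m/s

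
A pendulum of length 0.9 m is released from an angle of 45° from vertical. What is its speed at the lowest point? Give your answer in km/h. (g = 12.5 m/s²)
h = L(1 − cosθ) = 0.9(1 − cos45°) = 0.263604 m
v = √(2gh) = √(2·12.5·0.263604) = 2.56712 m/s = 9.242 km/h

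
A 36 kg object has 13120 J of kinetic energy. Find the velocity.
v = √(2·KE/m) = √(2·13120/36) = 27.0 m/s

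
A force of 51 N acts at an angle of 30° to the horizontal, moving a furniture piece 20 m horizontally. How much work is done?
W = F·d·cosθ = (51)(20)cos(30°) = 883.3 J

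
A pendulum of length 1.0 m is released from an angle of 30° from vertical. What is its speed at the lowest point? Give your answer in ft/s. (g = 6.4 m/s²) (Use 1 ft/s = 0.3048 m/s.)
h = L(1 − cosθ) = 1.0(1 − cos30°) = 0.133975 m
v = √(2gh) = √(2·6.4·0.133975) = 1.30953 m/s = 4.296 ft/s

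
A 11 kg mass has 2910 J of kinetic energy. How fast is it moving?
v = √(2·KE/m) = √(2·2910/11) = 23.0 m/s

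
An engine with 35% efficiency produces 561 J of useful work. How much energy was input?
W_in = W_out/η = 561/0.35 = 1603 J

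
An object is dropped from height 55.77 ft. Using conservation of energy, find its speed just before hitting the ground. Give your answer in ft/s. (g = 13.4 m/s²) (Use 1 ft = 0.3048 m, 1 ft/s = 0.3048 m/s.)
Convert to SI: h = 16.9987 m
mgh = ½mv² ⇒ v = √(2gh) = √(2·13.4·16.9987) = 21.344 m/s = 70.03 ft/s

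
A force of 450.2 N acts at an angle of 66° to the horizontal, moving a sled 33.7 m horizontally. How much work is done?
W = F·d·cosθ = (450.2)(33.7)cos(66°) = 6171 J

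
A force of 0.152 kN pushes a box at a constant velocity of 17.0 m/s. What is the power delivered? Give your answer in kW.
Convert to SI: F = 152.0 N, v = 17.0 m/s
P = Fv = (152.0)(17.0) = 2584.0 W = 2.584 kW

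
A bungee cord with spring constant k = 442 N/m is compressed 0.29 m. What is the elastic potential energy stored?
PE = ½kx² = ½(442)(0.29)² = 18.59 J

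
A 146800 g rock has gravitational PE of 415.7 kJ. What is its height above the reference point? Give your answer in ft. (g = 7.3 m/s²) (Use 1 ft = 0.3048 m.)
Convert to SI: m = 146.8 kg, PE = 415700 J
h = PE/(mg) = 415700/(146.8·7.3) = 387.91 m = 1273 ft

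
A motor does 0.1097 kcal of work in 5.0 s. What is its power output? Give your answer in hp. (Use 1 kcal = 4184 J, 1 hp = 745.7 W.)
Convert to SI: W = 458.985 J, t = 5.0 s
P = W/t = 458.985/5.0 = 91.797 W = 0.1231 hp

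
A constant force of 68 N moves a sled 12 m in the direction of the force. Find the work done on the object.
W = F·d = (68)(12) = 816.0 J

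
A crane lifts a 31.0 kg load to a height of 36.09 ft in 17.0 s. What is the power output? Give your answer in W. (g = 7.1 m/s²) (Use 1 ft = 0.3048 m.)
Convert to SI: m = 31.0 kg, h = 11.0002 m, t = 17.0 s
P = mgh/t = (31.0)(7.1)(11.0002)/17.0 = 142.4 W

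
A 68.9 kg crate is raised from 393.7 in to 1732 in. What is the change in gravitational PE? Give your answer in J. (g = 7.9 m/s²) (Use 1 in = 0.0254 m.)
Convert to SI: m = 68.9 kg, Δh = 33.9928 m
ΔPE = mgΔh = (68.9)(7.9)(33.9928) = 18500 J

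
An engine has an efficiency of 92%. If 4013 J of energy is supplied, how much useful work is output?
W_out = η·W_in = 0.92·4013 = 3691.96 J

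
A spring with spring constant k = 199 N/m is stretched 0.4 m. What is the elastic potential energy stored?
PE = ½kx² = ½(199)(0.4)² = 15.92 J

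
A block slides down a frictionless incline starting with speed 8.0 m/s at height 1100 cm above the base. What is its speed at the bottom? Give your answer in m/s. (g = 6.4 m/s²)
Convert to SI: v₀ = 8.0 m/s, h = 11.0 m
½mv₀² + mgh = ½mv² ⇒ v = √(v₀² + 2gh) = √(8.0² + 2·6.4·11.0) = 14.31 m/s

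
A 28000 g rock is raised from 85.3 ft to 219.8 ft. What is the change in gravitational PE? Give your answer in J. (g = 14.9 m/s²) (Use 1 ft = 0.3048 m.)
Convert to SI: m = 28.0 kg, Δh = 40.9956 m
ΔPE = mgΔh = (28.0)(14.9)(40.9956) = 17100 J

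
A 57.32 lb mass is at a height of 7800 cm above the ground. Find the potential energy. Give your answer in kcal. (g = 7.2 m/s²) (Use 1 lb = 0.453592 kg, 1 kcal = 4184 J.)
Convert to SI: m = 25.9999 kg, h = 78.0 m
PE = mgh = (25.9999)(7.2)(78.0) = 14601.5 J = 3.49 kcal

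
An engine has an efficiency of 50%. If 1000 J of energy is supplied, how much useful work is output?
W_out = η·W_in = 0.5·1000 = 500.0 J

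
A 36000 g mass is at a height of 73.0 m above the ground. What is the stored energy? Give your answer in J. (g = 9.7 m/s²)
Convert to SI: m = 36.0 kg, h = 73.0 m
PE = mgh = (36.0)(9.7)(73.0) = 25490 J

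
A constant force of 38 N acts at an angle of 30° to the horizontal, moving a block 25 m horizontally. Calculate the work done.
W = F·d·cosθ = (38)(25)cos(30°) = 822.7 J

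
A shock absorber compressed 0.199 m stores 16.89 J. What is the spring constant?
k = 2·PE/x² = 2·16.89/(0.199)² = 853.0 N/m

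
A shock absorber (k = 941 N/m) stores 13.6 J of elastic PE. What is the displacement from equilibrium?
x = √(2·PE/k) = √(2·13.6/941) = 0.17 m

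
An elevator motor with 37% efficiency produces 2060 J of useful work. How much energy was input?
W_in = W_out/η = 2060/0.37 = 5568 J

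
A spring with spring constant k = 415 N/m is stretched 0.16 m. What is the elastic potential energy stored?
PE = ½kx² = ½(415)(0.16)² = 5.312 J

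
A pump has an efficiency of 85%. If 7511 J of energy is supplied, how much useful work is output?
W_out = η·W_in = 0.85·7511 = 6384.35 J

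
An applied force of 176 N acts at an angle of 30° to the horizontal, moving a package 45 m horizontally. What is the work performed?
W = F·d·cosθ = (176)(45)cos(30°) = 6859 J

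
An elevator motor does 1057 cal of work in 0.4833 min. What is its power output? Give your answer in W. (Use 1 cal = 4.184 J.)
Convert to SI: W = 4422.49 J, t = 28.998 s
P = W/t = 4422.49/28.998 = 152.5 W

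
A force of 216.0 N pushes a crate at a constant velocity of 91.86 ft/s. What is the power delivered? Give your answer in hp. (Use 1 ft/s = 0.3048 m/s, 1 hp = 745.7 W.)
Convert to SI: F = 216.0 N, v = 27.9989 m/s
P = Fv = (216.0)(27.9989) = 6047.77 W = 8.11 hp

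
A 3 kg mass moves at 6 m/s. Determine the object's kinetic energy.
KE = ½mv² = ½(3)(6)² = 54.0 J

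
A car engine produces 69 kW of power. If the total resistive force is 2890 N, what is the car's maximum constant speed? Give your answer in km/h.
P = Fv ⇒ v = P/F = 69000 W/2890.0 N = 23.8754 m/s = 85.95 km/h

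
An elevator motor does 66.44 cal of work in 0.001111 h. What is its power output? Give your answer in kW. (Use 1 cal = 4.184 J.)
Convert to SI: W = 277.985 J, t = 3.9996 s
P = W/t = 277.985/3.9996 = 69.5032 W = 0.0695 kW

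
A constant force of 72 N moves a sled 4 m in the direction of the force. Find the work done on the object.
W = F·d = (72)(4) = 288.0 J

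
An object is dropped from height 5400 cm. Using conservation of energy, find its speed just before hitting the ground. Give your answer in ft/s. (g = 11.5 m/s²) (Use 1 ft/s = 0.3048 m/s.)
Convert to SI: h = 54.0 m
mgh = ½mv² ⇒ v = √(2gh) = √(2·11.5·54.0) = 35.242 m/s = 115.6 ft/s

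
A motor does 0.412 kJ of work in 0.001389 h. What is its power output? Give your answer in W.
Convert to SI: W = 412.0 J, t = 5.0004 s
P = W/t = 412.0/5.0004 = 82.39 W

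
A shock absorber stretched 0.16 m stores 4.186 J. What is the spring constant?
k = 2·PE/x² = 2·4.186/(0.16)² = 327.0 N/m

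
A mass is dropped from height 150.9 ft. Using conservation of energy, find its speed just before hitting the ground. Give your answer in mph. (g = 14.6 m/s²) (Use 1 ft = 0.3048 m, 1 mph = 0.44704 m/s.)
Convert to SI: h = 45.9943 m
mgh = ½mv² ⇒ v = √(2gh) = √(2·14.6·45.9943) = 36.6474 m/s = 81.98 mph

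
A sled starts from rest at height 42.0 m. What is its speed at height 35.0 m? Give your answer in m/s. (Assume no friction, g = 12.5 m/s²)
mgh₁ = mgh₂ + ½mv² ⇒ v = √(2g(h₁−h₂)) = √(2·12.5·7.0) = 13.23 m/s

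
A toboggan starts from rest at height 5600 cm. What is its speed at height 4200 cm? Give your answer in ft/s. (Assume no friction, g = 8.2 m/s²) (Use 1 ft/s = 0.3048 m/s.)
Convert to SI: h₁−h₂ = 14.0 m
mgh₁ = mgh₂ + ½mv² ⇒ v = √(2g(h₁−h₂)) = √(2·8.2·14.0) = 15.1526 m/s = 49.71 ft/s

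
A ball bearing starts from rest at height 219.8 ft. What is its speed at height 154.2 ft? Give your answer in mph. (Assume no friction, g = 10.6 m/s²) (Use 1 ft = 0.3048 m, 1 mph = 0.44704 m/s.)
Convert to SI: h₁−h₂ = 19.9949 m
mgh₁ = mgh₂ + ½mv² ⇒ v = √(2g(h₁−h₂)) = √(2·10.6·19.9949) = 20.5886 m/s = 46.06 mph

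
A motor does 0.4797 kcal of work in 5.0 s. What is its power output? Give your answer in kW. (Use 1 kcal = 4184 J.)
Convert to SI: W = 2007.06 J, t = 5.0 s
P = W/t = 2007.06/5.0 = 401.413 W = 0.4014 kW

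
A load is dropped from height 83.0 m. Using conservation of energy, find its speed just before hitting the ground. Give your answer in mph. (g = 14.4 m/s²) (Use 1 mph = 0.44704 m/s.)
mgh = ½mv² ⇒ v = √(2gh) = √(2·14.4·83.0) = 48.8917 m/s = 109.4 mph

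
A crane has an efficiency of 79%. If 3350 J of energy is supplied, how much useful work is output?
W_out = η·W_in = 0.79·3350 = 2646.5 J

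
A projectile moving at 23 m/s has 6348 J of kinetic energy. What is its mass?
m = 2·KE/v² = 2·6348/(23)² = 24.0 kg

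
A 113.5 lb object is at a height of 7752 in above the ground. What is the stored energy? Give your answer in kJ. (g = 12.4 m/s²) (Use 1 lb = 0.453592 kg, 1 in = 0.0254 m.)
Convert to SI: m = 51.4827 kg, h = 196.901 m
PE = mgh = (51.4827)(12.4)(196.901) = 125699 J = 125.7 kJ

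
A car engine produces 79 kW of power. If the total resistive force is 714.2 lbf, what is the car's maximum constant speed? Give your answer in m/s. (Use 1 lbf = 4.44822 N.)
Convert to SI: F = 3176.92 N
P = Fv ⇒ v = P/F = 79000 W/3176.92 N = 24.87 m/s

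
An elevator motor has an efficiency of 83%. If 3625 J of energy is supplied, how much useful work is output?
W_out = η·W_in = 0.83·3625 = 3008.75 J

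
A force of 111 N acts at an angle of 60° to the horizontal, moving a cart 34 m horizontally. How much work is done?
W = F·d·cosθ = (111)(34)cos(60°) = 1887 J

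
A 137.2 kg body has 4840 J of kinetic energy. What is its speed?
v = √(2·KE/m) = √(2·4840/137.2) = 8.4 m/s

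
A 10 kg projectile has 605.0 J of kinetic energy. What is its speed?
v = √(2·KE/m) = √(2·605.0/10) = 11.0 m/s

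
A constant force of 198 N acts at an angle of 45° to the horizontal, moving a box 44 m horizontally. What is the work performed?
W = F·d·cosθ = (198)(44)cos(45°) = 6160 J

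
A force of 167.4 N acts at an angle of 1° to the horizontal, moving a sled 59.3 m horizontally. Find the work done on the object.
W = F·d·cosθ = (167.4)(59.3)cos(1°) = 9925 J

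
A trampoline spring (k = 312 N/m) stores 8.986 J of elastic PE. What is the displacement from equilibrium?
x = √(2·PE/k) = √(2·8.986/312) = 0.24 m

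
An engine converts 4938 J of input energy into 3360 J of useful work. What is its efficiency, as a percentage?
η = W_out/W_in = 3360/4938 = 68.04%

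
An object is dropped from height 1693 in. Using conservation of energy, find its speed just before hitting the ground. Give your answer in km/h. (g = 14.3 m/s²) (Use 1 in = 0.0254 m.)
Convert to SI: h = 43.0022 m
mgh = ½mv² ⇒ v = √(2gh) = √(2·14.3·43.0022) = 35.0694 m/s = 126.2 km/h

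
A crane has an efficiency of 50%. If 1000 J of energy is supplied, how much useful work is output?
W_out = η·W_in = 0.5·1000 = 500.0 J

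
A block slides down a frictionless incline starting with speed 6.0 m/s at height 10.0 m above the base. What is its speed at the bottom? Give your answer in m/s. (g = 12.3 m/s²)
½mv₀² + mgh = ½mv² ⇒ v = √(v₀² + 2gh) = √(6.0² + 2·12.3·10.0) = 16.79 m/s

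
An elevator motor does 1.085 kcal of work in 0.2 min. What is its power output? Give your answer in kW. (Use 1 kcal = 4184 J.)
Convert to SI: W = 4539.64 J, t = 12.0 s
P = W/t = 4539.64/12.0 = 378.303 W = 0.3783 kW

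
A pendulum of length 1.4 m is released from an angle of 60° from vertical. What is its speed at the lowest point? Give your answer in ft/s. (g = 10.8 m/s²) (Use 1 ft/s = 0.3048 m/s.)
h = L(1 − cosθ) = 1.4(1 − cos60°) = 0.7 m
v = √(2gh) = √(2·10.8·0.7) = 3.88844 m/s = 12.76 ft/s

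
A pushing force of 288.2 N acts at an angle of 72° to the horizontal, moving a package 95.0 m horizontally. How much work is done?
W = F·d·cosθ = (288.2)(95.0)cos(72°) = 8461 J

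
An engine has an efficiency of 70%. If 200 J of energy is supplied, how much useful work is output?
W_out = η·W_in = 0.7·200 = 140.0 J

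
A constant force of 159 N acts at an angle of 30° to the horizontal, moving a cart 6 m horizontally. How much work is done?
W = F·d·cosθ = (159)(6)cos(30°) = 826.2 J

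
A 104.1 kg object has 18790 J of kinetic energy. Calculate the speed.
v = √(2·KE/m) = √(2·18790/104.1) = 19.0 m/s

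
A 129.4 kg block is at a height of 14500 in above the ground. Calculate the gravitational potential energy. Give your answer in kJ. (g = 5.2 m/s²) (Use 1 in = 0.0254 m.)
Convert to SI: m = 129.4 kg, h = 368.3 m
PE = mgh = (129.4)(5.2)(368.3) = 247822 J = 247.8 kJ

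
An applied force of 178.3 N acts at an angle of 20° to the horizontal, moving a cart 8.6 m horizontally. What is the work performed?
W = F·d·cosθ = (178.3)(8.6)cos(20°) = 1441 J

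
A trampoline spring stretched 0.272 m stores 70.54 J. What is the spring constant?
k = 2·PE/x² = 2·70.54/(0.272)² = 1907 N/m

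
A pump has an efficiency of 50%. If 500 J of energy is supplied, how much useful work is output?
W_out = η·W_in = 0.5·500 = 250.0 J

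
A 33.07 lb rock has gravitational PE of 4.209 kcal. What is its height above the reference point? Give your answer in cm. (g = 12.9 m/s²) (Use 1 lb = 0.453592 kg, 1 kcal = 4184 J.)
Convert to SI: m = 15.0003 kg, PE = 17610.5 J
h = PE/(mg) = 17610.5/(15.0003·12.9) = 91.0084 m = 9101 cm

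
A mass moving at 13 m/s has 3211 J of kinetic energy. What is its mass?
m = 2·KE/v² = 2·3211/(13)² = 38.0 kg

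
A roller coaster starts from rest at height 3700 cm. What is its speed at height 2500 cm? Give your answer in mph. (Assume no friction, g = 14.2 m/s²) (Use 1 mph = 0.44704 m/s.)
Convert to SI: h₁−h₂ = 12.0 m
mgh₁ = mgh₂ + ½mv² ⇒ v = √(2g(h₁−h₂)) = √(2·14.2·12.0) = 18.4608 m/s = 41.3 mph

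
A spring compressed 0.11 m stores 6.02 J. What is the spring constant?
k = 2·PE/x² = 2·6.02/(0.11)² = 995.0 N/m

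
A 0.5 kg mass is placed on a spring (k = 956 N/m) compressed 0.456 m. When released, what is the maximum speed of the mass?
½kx² = ½mv² ⇒ v = x√(k/m) = (0.456)√(956/0.5) = 19.94 m/s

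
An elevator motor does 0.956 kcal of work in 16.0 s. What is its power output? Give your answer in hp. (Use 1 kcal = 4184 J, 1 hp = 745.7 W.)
Convert to SI: W = 3999.9 J, t = 16.0 s
P = W/t = 3999.9/16.0 = 249.994 W = 0.3352 hp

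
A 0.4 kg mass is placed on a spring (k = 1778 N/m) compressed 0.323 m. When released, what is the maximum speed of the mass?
½kx² = ½mv² ⇒ v = x√(k/m) = (0.323)√(1778/0.4) = 21.53 m/s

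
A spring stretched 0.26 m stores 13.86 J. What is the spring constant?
k = 2·PE/x² = 2·13.86/(0.26)² = 410.1 N/m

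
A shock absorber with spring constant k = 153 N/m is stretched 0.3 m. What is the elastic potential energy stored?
PE = ½kx² = ½(153)(0.3)² = 6.885 J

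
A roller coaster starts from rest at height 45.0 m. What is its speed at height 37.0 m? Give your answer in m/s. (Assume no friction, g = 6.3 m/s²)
mgh₁ = mgh₂ + ½mv² ⇒ v = √(2g(h₁−h₂)) = √(2·6.3·8.0) = 10.04 m/s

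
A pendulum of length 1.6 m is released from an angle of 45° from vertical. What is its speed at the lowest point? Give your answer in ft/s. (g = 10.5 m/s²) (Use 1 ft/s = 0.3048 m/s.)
h = L(1 − cosθ) = 1.6(1 − cos45°) = 0.468629 m
v = √(2gh) = √(2·10.5·0.468629) = 3.13707 m/s = 10.29 ft/s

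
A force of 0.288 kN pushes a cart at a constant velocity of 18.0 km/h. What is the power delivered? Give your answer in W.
Convert to SI: F = 288.0 N, v = 5.0 m/s
P = Fv = (288.0)(5.0) = 1440 W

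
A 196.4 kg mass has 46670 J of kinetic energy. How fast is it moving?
v = √(2·KE/m) = √(2·46670/196.4) = 21.8 m/s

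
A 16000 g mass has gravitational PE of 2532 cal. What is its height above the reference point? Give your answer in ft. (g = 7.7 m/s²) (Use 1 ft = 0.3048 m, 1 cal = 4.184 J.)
Convert to SI: m = 16.0 kg, PE = 10593.9 J
h = PE/(mg) = 10593.9/(16.0·7.7) = 85.9894 m = 282.1 ft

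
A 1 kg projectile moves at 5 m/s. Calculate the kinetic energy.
KE = ½mv² = ½(1)(5)² = 12.5 J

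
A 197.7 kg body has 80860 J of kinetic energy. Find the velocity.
v = √(2·KE/m) = √(2·80860/197.7) = 28.6 m/s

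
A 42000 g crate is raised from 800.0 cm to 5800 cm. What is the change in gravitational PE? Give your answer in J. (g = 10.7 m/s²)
Convert to SI: m = 42.0 kg, Δh = 50.0 m
ΔPE = mgΔh = (42.0)(10.7)(50.0) = 22470 J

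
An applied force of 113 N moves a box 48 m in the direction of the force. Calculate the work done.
W = F·d = (113)(48) = 5424 J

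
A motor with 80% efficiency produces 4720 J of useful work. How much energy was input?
W_in = W_out/η = 4720/0.8 = 5900 J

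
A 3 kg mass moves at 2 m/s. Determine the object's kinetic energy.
KE = ½mv² = ½(3)(2)² = 6.0 J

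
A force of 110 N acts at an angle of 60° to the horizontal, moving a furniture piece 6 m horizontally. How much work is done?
W = F·d·cosθ = (110)(6)cos(60°) = 330.0 J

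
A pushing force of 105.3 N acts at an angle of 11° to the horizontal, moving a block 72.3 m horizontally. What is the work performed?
W = F·d·cosθ = (105.3)(72.3)cos(11°) = 7473 J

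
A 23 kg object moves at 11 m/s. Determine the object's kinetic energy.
KE = ½mv² = ½(23)(11)² = 1391.5 J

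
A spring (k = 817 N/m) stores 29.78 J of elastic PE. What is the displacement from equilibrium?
x = √(2·PE/k) = √(2·29.78/817) = 0.27 m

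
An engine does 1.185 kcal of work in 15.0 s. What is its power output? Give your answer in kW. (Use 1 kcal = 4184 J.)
Convert to SI: W = 4958.04 J, t = 15.0 s
P = W/t = 4958.04/15.0 = 330.536 W = 0.3305 kW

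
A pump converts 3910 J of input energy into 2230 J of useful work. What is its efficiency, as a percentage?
η = W_out/W_in = 2230/3910 = 57.03%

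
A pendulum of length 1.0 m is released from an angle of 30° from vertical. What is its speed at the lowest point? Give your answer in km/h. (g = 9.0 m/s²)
h = L(1 − cosθ) = 1.0(1 − cos30°) = 0.133975 m
v = √(2gh) = √(2·9.0·0.133975) = 1.55291 m/s = 5.59 km/h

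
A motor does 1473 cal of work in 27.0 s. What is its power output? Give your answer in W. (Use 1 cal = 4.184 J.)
Convert to SI: W = 6163.03 J, t = 27.0 s
P = W/t = 6163.03/27.0 = 228.3 W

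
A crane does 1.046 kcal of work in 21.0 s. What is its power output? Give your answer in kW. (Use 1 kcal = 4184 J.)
Convert to SI: W = 4376.46 J, t = 21.0 s
P = W/t = 4376.46/21.0 = 208.403 W = 0.2084 kW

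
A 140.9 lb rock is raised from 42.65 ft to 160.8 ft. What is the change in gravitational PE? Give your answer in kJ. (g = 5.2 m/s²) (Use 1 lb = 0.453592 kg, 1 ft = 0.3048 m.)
Convert to SI: m = 63.9111 kg, Δh = 36.0121 m
ΔPE = mgΔh = (63.9111)(5.2)(36.0121) = 11968.2 J = 11.97 kJ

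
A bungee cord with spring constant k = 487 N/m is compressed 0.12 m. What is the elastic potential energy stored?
PE = ½kx² = ½(487)(0.12)² = 3.506 J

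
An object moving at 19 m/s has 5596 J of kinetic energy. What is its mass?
m = 2·KE/v² = 2·5596/(19)² = 31.0 kg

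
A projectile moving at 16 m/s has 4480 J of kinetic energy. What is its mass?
m = 2·KE/v² = 2·4480/(16)² = 35.0 kg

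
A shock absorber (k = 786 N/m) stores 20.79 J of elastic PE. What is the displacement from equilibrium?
x = √(2·PE/k) = √(2·20.79/786) = 0.23 m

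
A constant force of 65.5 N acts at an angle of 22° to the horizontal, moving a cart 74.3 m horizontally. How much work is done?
W = F·d·cosθ = (65.5)(74.3)cos(22°) = 4512 J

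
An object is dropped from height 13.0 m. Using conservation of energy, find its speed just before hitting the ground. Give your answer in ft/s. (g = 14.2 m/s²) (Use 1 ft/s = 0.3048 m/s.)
mgh = ½mv² ⇒ v = √(2gh) = √(2·14.2·13.0) = 19.2146 m/s = 63.04 ft/s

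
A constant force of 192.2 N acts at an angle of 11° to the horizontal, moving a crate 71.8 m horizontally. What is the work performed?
W = F·d·cosθ = (192.2)(71.8)cos(11°) = 13550 J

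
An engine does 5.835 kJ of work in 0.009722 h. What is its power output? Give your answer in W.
Convert to SI: W = 5835.0 J, t = 34.9992 s
P = W/t = 5835.0/34.9992 = 166.7 W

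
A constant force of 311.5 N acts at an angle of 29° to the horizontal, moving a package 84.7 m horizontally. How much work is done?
W = F·d·cosθ = (311.5)(84.7)cos(29°) = 23080 J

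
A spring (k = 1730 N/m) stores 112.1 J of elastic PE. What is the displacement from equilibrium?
x = √(2·PE/k) = √(2·112.1/1730) = 0.36 m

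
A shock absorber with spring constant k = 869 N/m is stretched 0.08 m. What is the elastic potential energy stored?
PE = ½kx² = ½(869)(0.08)² = 2.781 J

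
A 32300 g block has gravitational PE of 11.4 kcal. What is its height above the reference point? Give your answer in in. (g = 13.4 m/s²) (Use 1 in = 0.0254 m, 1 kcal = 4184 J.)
Convert to SI: m = 32.3 kg, PE = 47697.6 J
h = PE/(mg) = 47697.6/(32.3·13.4) = 110.202 m = 4339 in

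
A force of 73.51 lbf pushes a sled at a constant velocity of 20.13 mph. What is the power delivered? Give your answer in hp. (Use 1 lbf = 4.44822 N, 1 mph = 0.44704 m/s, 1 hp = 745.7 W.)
Convert to SI: F = 326.989 N, v = 8.99892 m/s
P = Fv = (326.989)(8.99892) = 2942.54 W = 3.946 hp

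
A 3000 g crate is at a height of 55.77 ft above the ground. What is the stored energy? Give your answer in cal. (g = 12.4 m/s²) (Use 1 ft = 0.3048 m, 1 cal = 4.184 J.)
Convert to SI: m = 3.0 kg, h = 16.9987 m
PE = mgh = (3.0)(12.4)(16.9987) = 632.351 J = 151.1 cal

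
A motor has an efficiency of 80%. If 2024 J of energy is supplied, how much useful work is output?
W_out = η·W_in = 0.8·2024 = 1619.2 J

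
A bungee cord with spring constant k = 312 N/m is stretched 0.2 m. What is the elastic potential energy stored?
PE = ½kx² = ½(312)(0.2)² = 6.24 J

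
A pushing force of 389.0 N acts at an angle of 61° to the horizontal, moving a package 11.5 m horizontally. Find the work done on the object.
W = F·d·cosθ = (389.0)(11.5)cos(61°) = 2169 J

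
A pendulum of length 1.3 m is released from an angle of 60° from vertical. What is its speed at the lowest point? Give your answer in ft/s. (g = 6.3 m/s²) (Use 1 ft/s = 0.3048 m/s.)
h = L(1 − cosθ) = 1.3(1 − cos60°) = 0.65 m
v = √(2gh) = √(2·6.3·0.65) = 2.86182 m/s = 9.389 ft/s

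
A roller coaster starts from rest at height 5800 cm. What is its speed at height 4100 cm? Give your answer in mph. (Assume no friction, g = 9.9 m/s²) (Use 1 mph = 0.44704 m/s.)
Convert to SI: h₁−h₂ = 17.0 m
mgh₁ = mgh₂ + ½mv² ⇒ v = √(2g(h₁−h₂)) = √(2·9.9·17.0) = 18.3467 m/s = 41.04 mph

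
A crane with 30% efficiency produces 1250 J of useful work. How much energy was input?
W_in = W_out/η = 1250/0.3 = 4167 J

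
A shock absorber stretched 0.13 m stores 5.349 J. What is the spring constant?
k = 2·PE/x² = 2·5.349/(0.13)² = 633.0 N/m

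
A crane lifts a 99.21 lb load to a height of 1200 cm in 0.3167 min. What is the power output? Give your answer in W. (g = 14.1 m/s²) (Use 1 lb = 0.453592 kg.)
Convert to SI: m = 45.0009 kg, h = 12.0 m, t = 19.002 s
P = mgh/t = (45.0009)(14.1)(12.0)/19.002 = 400.7 W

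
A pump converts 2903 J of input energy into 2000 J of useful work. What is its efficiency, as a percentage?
η = W_out/W_in = 2000/2903 = 68.89%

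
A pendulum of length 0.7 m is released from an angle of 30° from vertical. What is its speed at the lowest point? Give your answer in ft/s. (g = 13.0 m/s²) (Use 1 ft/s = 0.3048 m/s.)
h = L(1 − cosθ) = 0.7(1 − cos30°) = 0.0937822 m
v = √(2gh) = √(2·13.0·0.0937822) = 1.56152 m/s = 5.123 ft/s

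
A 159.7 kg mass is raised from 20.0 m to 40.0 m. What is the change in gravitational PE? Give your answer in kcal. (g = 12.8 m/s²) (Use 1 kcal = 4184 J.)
ΔPE = mgΔh = (159.7)(12.8)(20.0) = 40883.2 J = 9.771 kcal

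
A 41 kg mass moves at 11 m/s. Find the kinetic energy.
KE = ½mv² = ½(41)(11)² = 2480.5 J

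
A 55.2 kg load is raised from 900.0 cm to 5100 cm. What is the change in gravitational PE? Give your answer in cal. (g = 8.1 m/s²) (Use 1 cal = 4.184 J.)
Convert to SI: m = 55.2 kg, Δh = 42.0 m
ΔPE = mgΔh = (55.2)(8.1)(42.0) = 18779.0 J = 4488 cal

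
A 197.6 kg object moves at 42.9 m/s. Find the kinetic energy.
KE = ½mv² = ½(197.6)(42.9)² = 181800 J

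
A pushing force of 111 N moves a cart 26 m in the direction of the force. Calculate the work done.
W = F·d = (111)(26) = 2886 J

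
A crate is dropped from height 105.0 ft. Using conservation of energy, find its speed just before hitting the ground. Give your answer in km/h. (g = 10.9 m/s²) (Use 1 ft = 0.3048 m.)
Convert to SI: h = 32.004 m
mgh = ½mv² ⇒ v = √(2gh) = √(2·10.9·32.004) = 26.4138 m/s = 95.09 km/h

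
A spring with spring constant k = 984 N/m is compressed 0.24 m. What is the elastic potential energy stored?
PE = ½kx² = ½(984)(0.24)² = 28.34 J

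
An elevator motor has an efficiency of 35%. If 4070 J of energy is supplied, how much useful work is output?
W_out = η·W_in = 0.35·4070 = 1424.5 J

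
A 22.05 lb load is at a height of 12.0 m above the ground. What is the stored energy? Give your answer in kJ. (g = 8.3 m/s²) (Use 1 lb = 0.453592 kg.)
Convert to SI: m = 10.0017 kg, h = 12.0 m
PE = mgh = (10.0017)(8.3)(12.0) = 996.17 J = 0.9962 kJ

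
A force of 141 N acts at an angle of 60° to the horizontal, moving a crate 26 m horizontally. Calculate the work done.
W = F·d·cosθ = (141)(26)cos(60°) = 1833 J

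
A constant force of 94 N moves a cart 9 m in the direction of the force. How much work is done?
W = F·d = (94)(9) = 846.0 J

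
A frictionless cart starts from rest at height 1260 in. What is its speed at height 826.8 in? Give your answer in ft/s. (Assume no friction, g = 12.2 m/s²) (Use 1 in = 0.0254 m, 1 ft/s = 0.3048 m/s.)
Convert to SI: h₁−h₂ = 11.0033 m
mgh₁ = mgh₂ + ½mv² ⇒ v = √(2g(h₁−h₂)) = √(2·12.2·11.0033) = 16.3854 m/s = 53.76 ft/s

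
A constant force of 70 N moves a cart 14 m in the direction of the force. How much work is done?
W = F·d = (70)(14) = 980.0 J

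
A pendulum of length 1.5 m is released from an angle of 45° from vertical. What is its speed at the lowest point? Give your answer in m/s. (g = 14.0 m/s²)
h = L(1 − cosθ) = 1.5(1 − cos45°) = 0.43934 m
v = √(2gh) = √(2·14.0·0.43934) = 3.507 m/s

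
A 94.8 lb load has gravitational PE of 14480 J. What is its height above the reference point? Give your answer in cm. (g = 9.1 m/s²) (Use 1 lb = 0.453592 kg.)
Convert to SI: m = 43.0005 kg, PE = 14480.0 J
h = PE/(mg) = 14480.0/(43.0005·9.1) = 37.0044 m = 3700 cm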